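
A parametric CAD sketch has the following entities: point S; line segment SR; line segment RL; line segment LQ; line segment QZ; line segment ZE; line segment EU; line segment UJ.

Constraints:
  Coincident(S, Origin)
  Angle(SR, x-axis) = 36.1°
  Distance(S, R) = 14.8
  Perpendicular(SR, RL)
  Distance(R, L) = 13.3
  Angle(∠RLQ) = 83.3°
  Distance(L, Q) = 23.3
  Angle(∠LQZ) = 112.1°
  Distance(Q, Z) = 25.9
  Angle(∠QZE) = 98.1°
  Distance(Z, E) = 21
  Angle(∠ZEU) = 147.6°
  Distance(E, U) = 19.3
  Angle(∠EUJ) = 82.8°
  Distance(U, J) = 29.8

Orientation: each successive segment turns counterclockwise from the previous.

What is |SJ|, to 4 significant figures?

17.28

S is at the origin; SR runs at 36.1° with length 14.8, so R = (11.96, 8.720). The perpendicularity gives RL at right angles to SR, so RL runs at 126.1°; with |RL| = 13.3, L = (4.122, 19.47). ∠RLQ = 83.3° gives LQ at -137.2° from the x-axis; with |LQ| = 23.3, Q = (-12.97, 3.635). ∠LQZ = 112.1° gives QZ at -69.30° from the x-axis; with |QZ| = 25.9, Z = (-3.819, -20.59). ∠QZE = 98.1° gives ZE at 12.60° from the x-axis; with |ZE| = 21.0, E = (16.68, -16.01). ∠ZEU = 147.6° gives EU at 45.00° from the x-axis; with |EU| = 19.3, U = (30.32, -2.364). ∠EUJ = 82.8° gives UJ at 142.2° from the x-axis; with |UJ| = 29.8, J = (6.776, 15.90). Then |SJ| = |J − S| = 17.28.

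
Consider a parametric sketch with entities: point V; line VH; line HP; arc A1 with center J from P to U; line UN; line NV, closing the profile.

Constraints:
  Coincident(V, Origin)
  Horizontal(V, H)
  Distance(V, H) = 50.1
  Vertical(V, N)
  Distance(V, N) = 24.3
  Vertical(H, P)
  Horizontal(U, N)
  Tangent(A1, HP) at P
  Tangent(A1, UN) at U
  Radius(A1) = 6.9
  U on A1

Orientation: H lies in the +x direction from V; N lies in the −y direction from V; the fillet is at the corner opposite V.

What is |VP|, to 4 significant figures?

53.04

V is at the origin; VH is horizontal with |VH| = 50.1 and H on the +x side, so H = (50.10, 0.000). VN is vertical with |VN| = 24.3 and N on the −y side, so N = (0.000, -24.30). The virtual corner opposite V is at (50.10, -24.30). A1 meets HP tangentially, so JP is at right angles to HP and tangency of A1 to UN means the radius JU is perpendicular to UN, with radius 6.9, so the center J sits 6.9 in from both sides at J = (43.20, -17.40). That places the tangent points at P = (50.10, -17.40) on HP and U = (43.20, -24.30) on UN. Then |VP| = |P − V| = 53.04.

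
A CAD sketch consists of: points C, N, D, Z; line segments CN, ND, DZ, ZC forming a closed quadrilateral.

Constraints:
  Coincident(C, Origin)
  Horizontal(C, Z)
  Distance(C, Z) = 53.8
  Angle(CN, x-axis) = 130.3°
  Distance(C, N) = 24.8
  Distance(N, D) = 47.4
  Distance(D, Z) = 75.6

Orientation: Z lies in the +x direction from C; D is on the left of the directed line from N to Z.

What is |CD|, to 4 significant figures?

60.43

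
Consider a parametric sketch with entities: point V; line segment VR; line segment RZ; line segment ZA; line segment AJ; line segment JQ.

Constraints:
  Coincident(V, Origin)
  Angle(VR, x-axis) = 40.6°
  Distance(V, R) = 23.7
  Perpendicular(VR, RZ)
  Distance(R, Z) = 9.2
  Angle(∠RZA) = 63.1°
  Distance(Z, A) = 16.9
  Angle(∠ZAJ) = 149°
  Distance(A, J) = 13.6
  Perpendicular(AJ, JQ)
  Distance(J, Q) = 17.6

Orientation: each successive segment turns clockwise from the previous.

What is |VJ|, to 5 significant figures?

10.065

∠RZA = 63.1° gives ZA at -166.30° from the x-axis; with |ZA| = 16.9, A = (7.5627, 4.4355). ∠ZAJ = 149.0° gives AJ at 162.70° from the x-axis; with |AJ| = 13.6, J = (-5.4221, 8.4798). Then |VJ| = |J − V| = 10.065.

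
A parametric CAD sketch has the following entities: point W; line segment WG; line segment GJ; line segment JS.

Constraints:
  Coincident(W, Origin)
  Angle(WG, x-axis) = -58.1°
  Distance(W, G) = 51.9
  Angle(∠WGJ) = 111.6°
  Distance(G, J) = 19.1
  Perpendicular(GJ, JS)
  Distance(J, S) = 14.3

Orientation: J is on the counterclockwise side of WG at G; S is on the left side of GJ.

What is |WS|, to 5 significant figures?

51.114

W is at the origin; WG runs at -58.1° with length 51.9, so G = 51.9·(cos -58.1°, sin -58.1°) = (27.426, -44.062). ∠WGJ = 111.6°, so GJ runs at -58.1° + (180° − 111.6°) = 10.300° from the x-axis; with |GJ| = 19.1, J = G + 19.1·(cos 10.300°, sin 10.300°) = (46.218, -40.647). GJ ⟂ JS; with |JS| = 14.3 on the left of GJ, S = J + 14.3·(-0.17880, 0.98389) = (43.661, -26.577). Then |WS| = |S − W| = 51.114.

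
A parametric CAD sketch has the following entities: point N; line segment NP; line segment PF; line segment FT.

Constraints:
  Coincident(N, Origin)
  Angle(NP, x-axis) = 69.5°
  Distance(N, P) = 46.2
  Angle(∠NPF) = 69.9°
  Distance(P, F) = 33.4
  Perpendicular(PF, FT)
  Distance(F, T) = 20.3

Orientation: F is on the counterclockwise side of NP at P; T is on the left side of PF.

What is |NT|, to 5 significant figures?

28.983

N is at the origin; NP runs at 69.5° with length 46.2, so P = 46.2·(cos 69.5°, sin 69.5°) = (16.180, 43.274). ∠NPF = 69.9°, so PF runs at 69.5° + (180° − 69.9°) = 179.60° from the x-axis; with |PF| = 33.4, F = P + 33.4·(cos 179.60°, sin 179.60°) = (-17.220, 43.507). PF ⟂ FT; with |FT| = 20.3 on the left of PF, T = F + 20.3·(-0.0069813, -0.99998) = (-17.361, 23.208). Then |NT| = |T − N| = 28.983.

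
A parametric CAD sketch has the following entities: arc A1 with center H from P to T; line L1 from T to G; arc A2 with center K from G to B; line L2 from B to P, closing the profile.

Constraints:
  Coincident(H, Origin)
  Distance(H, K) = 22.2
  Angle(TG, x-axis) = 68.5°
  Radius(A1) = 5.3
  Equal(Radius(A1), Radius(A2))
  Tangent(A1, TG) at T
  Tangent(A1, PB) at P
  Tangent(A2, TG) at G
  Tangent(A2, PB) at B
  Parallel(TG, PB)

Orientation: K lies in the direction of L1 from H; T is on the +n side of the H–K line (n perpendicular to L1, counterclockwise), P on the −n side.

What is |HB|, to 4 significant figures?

22.82

Tangency of A1 to both parallel lines with radius 5.3 puts T and P at H ± 5.3·n: T = (-4.931, 1.942), P = (4.931, -1.942). Equal radii place G and B the same way about K: G = K + 5.3·n = (3.205, 22.60), B = K − 5.3·n = (13.07, 18.71). Then |HB| = |B − H| = 22.82.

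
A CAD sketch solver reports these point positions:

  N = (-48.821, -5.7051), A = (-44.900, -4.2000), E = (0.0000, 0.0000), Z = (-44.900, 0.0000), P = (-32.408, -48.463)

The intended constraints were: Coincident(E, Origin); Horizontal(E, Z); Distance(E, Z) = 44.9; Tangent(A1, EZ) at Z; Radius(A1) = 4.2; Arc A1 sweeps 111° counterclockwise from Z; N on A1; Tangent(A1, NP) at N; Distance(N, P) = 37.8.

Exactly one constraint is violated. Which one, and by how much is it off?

Distance(N, P) = 37.8 — off by 8.00.

E = (0.00, 0.00) ✓; E.y = 0.00, Z.y = 0.00 ✓; |EZ| = 44.90 ✓; ∠(AZ, ZE) = 90.00° ✓; |AZ| = 4.200 ✓; bearing(A→N) − bearing(A→Z) = 111.0° ✓; |AN| = 4.200 ✓; ∠(AN, NP) = 90.00° ✓; |NP| = 45.80 ✗.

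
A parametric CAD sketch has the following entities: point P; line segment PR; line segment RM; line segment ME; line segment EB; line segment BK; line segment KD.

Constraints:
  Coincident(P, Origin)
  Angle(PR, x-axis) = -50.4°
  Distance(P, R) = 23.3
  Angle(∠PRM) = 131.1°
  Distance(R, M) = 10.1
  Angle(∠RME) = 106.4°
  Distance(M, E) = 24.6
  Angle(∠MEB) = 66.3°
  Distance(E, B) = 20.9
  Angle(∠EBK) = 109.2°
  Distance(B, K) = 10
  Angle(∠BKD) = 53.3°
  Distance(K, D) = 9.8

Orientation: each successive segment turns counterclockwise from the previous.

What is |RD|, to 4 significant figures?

15.59

∠EBK = 109.2° gives BK at -103.4° from the x-axis; with |BK| = 10.0, K = (9.399, -6.648). ∠BKD = 53.3° gives KD at 23.30° from the x-axis; with |KD| = 9.8, D = (18.40, -2.772). Then |RD| = |D − R| = 15.59.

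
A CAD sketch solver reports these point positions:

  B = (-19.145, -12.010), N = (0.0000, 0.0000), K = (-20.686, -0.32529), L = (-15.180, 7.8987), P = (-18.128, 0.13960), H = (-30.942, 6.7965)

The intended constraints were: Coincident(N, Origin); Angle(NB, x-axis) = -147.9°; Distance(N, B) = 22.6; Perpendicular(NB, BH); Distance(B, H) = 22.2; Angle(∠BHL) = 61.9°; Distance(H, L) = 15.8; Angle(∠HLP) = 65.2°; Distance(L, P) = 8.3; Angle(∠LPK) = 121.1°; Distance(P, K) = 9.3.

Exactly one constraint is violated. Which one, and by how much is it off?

Distance(P, K) = 9.3 — off by 6.70.

N = (0.00, 0.00) ✓; NB at -147.9° ✓; |NB| = 22.60 ✓; ∠(NB, BH) = 90.00° ✓; |BH| = 22.20 ✓; ∠BHL = 61.90° ✓; |HL| = 15.80 ✓; ∠HLP = 65.20° ✓; |LP| = 8.300 ✓; ∠LPK = 121.1° ✓; |PK| = 2.600 ✗.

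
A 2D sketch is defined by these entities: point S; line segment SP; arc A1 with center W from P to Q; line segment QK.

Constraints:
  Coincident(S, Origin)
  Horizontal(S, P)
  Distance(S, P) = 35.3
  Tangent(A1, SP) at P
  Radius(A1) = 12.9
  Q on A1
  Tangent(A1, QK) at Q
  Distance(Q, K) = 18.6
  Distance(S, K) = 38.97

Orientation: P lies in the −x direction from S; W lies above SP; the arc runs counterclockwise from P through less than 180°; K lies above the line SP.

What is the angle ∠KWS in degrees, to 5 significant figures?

76.188°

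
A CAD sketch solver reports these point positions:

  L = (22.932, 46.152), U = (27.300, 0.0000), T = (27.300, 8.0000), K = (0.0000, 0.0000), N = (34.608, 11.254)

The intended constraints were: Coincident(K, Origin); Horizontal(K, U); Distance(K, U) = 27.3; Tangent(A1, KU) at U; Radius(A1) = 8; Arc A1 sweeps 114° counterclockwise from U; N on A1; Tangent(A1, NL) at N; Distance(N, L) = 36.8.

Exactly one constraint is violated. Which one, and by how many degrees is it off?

Tangent(A1, NL) at N — off by 5.50°.

K = (0.00, 0.00) ✓; K.y = 0.00, U.y = 0.00 ✓; |KU| = 27.30 ✓; ∠(TU, UK) = 90.00° ✓; |TU| = 8.000 ✓; bearing(T→N) − bearing(T→U) = 114.0° ✓; |TN| = 8.000 ✓; ∠(TN, NL) = 95.50° ✗; |NL| = 36.80 ✓.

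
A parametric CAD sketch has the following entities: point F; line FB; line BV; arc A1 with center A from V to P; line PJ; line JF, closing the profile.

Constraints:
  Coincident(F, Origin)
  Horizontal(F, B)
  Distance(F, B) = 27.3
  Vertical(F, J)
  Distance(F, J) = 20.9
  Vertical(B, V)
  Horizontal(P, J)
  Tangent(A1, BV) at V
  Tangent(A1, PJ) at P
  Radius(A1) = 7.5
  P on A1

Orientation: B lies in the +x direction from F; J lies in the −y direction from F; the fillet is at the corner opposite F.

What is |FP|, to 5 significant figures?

28.790

The virtual corner opposite F is at (27.300, -20.900). Since A1 is tangent to BV there, AV ⟂ BV and the tangent condition forces AP to be normal to PJ, with radius 7.5, so the center A sits 7.5 in from both sides at A = (19.800, -13.400). That places the tangent points at V = (27.300, -13.400) on BV and P = (19.800, -20.900) on PJ. Then |FP| = |P − F| = 28.790.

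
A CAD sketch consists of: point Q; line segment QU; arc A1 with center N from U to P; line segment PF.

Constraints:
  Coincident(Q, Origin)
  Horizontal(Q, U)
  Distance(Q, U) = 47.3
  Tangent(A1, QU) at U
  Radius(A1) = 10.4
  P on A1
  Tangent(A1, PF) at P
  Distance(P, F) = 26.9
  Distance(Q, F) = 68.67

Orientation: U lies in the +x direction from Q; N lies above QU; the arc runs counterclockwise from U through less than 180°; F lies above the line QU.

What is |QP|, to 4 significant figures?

58.63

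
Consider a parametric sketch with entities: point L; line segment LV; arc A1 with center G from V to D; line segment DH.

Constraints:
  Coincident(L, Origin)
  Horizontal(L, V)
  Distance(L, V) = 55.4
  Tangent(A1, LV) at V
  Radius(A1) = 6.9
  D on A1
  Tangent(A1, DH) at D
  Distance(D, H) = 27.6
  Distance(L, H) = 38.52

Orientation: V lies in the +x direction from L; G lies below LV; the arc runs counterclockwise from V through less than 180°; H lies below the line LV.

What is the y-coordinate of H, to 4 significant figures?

-22.25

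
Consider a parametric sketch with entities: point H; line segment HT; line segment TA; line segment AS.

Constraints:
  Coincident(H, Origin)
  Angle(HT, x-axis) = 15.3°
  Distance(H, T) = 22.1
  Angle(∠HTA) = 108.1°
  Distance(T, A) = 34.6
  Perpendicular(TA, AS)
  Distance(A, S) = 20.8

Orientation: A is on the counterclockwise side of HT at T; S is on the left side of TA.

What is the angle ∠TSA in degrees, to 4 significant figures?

58.99°

∠HTA = 108.1°, so TA runs at 15.3° + (180° − 108.1°) = 87.20° from the x-axis; with |TA| = 34.6, A = T + 34.6·(cos 87.20°, sin 87.20°) = (23.01, 40.39). The perpendicularity gives AS at right angles to TA; with |AS| = 20.8 on the left of TA, S = A + 20.8·(-0.9988, 0.04885) = (2.232, 41.41). Then cos ∠TSA = ST·SA / (|ST||SA|), giving 58.99°.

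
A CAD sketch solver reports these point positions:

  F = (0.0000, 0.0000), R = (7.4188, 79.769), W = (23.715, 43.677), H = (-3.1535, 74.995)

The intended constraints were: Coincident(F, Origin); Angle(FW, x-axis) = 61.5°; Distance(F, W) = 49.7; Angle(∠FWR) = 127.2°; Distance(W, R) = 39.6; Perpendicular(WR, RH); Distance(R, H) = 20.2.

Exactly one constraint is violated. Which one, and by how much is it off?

Distance(R, H) = 20.2 — off by 8.60.

F = (0.00, 0.00) ✓; FW at 61.50° ✓; |FW| = 49.70 ✓; ∠FWR = 127.2° ✓; |WR| = 39.60 ✓; ∠(WR, RH) = 90.00° ✓; |RH| = 11.60 ✗.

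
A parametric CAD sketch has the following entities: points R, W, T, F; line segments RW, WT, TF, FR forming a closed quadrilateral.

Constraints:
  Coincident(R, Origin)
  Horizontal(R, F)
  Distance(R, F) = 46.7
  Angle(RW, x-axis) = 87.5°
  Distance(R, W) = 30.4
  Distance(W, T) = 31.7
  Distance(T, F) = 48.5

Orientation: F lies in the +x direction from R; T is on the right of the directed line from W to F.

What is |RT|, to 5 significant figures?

2.1381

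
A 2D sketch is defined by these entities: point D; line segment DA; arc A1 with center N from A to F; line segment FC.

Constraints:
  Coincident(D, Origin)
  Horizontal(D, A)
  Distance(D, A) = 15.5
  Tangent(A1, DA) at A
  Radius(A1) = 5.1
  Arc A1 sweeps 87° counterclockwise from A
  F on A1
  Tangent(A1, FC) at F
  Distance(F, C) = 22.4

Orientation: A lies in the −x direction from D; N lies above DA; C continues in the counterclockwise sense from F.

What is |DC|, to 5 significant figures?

28.727

D is at the origin; DA is horizontal with |DA| = 15.5 and A on the −x side, so A = (-15.500, 0.0000). Tangency of A1 to DA means the radius NA is perpendicular to DA, so N = A + (0, 5.1) = (-15.500, 5.1000). On A1, A sits at bearing -90° from N; an 87° counterclockwise sweep puts F at bearing -3°, so F = N + 5.1·(cos -3°, sin -3°) = (-10.407, 4.8331). Since A1 is tangent to FC there, NF ⟂ FC, so FC runs along (−sin -3°, cos -3°); with |FC| = 22.4, C = (-9.2347, 27.202). Then |DC| = |C − D| = 28.727.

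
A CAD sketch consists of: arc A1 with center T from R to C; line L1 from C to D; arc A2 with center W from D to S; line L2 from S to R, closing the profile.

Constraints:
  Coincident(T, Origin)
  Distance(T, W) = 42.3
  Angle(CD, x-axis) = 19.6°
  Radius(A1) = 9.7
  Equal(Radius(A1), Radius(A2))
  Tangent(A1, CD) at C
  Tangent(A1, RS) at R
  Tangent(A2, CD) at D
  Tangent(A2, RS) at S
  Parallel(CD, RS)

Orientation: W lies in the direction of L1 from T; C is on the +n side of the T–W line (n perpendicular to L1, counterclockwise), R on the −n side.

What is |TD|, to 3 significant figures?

43.4

The slot axis is L1's direction at 19.6°, so u = (cos 19.6°, sin 19.6°) = (0.942, 0.335) and n = (−sin 19.6°, cos 19.6°) = (-0.335, 0.942). T is at the origin and W lies 42.3 along u from T, so W = 42.3·u = (39.8, 14.2). Tangency of A1 to both parallel lines with radius 9.7 puts C and R at T ± 9.7·n: C = (-3.25, 9.14), R = (3.25, -9.14). Equal radii place D and S the same way about W: D = W + 9.7·n = (36.6, 23.3), S = W − 9.7·n = (43.1, 5.05). Then |TD| = |D − T| = 43.4.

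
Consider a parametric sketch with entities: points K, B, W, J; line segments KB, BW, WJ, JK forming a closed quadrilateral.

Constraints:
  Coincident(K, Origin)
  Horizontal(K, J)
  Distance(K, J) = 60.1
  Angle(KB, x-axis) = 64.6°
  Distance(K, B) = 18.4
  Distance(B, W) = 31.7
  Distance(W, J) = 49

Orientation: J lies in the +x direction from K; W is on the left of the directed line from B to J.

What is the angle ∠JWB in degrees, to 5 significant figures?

82.528°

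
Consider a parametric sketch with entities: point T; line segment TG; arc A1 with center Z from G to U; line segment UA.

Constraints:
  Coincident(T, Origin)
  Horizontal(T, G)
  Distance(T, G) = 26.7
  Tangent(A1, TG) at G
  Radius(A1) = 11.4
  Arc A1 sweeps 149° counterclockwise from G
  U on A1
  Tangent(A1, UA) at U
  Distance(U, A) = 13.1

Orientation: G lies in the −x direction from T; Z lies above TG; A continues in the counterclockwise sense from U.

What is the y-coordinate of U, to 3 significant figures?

21.2

T is at the origin; T and G share the same y with |TG| = 26.7 and G on the −x side, so G = (-26.7, 0.00). A1 meets TG tangentially, so ZG is at right angles to TG, so Z = G + (0, 11.4) = (-26.7, 11.4). On A1, G sits at bearing -90° from Z; a 149° counterclockwise sweep puts U at bearing 59°, so U = Z + 11.4·(cos 59°, sin 59°) = (-20.8, 21.2). So U.y = 21.2.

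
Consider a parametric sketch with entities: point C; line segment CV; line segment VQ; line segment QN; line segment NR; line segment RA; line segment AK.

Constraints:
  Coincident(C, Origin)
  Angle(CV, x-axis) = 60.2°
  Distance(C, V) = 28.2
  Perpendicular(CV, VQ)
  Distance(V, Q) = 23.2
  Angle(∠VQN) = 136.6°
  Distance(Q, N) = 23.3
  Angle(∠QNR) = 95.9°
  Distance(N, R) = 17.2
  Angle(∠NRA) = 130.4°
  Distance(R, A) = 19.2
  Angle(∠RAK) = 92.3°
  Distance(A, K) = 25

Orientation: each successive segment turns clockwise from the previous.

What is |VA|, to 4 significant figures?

32.37

C is at the origin; CV runs at 60.2° with length 28.2, so V = (14.01, 24.47). CV ⟂ VQ, so VQ runs at -29.80°; with |VQ| = 23.2, Q = (34.15, 12.94). ∠VQN = 136.6° gives QN at -73.20° from the x-axis; with |QN| = 23.3, N = (40.88, -9.364). ∠QNR = 95.9° gives NR at -157.3° from the x-axis; with |NR| = 17.2, R = (25.01, -16.00). ∠NRA = 130.4° gives RA at 153.1° from the x-axis; with |RA| = 19.2, A = (7.891, -7.315). Then |VA| = |A − V| = 32.37.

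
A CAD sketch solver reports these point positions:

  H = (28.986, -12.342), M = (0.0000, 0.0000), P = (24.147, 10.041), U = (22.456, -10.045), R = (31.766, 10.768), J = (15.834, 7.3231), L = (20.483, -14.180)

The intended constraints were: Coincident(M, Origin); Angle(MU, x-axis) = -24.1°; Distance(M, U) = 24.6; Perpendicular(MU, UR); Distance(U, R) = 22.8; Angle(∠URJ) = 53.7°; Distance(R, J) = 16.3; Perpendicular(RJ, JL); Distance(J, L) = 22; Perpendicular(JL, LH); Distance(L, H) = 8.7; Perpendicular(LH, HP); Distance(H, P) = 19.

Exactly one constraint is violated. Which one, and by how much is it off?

Distance(H, P) = 19 — off by 3.90.

M = (0.00, 0.00) ✓; MU at -24.10° ✓; |MU| = 24.60 ✓; ∠(MU, UR) = 90.00° ✓; |UR| = 22.80 ✓; ∠URJ = 53.70° ✓; |RJ| = 16.30 ✓; ∠(RJ, JL) = 90.00° ✓; |JL| = 22.00 ✓; ∠(JL, LH) = 90.00° ✓; |LH| = 8.699 ✓; ∠(LH, HP) = 90.00° ✓; |HP| = 22.90 ✗.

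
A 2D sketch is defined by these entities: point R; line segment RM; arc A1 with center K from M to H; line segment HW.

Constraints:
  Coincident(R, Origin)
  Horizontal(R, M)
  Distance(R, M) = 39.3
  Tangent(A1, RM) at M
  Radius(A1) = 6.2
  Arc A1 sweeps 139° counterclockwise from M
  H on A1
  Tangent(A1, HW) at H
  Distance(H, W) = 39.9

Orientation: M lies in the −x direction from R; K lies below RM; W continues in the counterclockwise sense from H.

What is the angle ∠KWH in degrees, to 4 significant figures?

8.832°

R is at the origin; RM is horizontal with |RM| = 39.3 and M on the −x side, so M = (-39.30, 0.000). Since A1 is tangent to RM there, KM ⟂ RM, so K = M + (0, -6.2) = (-39.30, -6.200). On A1, M sits at bearing 90° from K; a 139° counterclockwise sweep puts H at bearing 229°, so H = K + 6.2·(cos 229°, sin 229°) = (-43.37, -10.88). Since A1 is tangent to HW there, KH ⟂ HW, so HW runs along (−sin 229°, cos 229°); with |HW| = 39.9, W = (-13.25, -37.06). Then cos ∠KWH = WK·WH / (|WK||WH|), giving 8.832°.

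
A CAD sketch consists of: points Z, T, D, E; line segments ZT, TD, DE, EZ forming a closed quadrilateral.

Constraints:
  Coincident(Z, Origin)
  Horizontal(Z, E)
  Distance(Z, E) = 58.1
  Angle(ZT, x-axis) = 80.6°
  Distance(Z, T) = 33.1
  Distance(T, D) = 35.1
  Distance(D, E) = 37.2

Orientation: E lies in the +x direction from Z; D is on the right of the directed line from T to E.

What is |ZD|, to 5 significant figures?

20.951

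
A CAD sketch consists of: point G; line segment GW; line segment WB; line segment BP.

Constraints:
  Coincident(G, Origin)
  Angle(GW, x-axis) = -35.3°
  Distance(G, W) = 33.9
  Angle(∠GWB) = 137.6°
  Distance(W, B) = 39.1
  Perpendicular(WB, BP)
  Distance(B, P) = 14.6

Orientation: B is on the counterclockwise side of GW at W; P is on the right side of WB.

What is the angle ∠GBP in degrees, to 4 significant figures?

109.6°

G is at the origin; GW runs at -35.3° with length 33.9, so W = 33.9·(cos -35.3°, sin -35.3°) = (27.67, -19.59). ∠GWB = 137.6°, so WB runs at -35.3° + (180° − 137.6°) = 7.100° from the x-axis; with |WB| = 39.1, B = W + 39.1·(cos 7.100°, sin 7.100°) = (66.47, -14.76). WB ⟂ BP; with |BP| = 14.6 on the right of WB, P = B + 14.6·(0.1236, -0.9923) = (68.27, -29.24). Then cos ∠GBP = BG·BP / (|BG||BP|), giving 109.6°.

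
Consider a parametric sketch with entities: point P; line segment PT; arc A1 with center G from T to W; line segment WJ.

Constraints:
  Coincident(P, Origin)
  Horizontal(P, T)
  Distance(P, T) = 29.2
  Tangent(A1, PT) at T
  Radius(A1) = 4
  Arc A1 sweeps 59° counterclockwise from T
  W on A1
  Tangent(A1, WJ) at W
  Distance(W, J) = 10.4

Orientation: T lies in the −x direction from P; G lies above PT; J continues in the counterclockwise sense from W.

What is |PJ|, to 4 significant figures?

23.12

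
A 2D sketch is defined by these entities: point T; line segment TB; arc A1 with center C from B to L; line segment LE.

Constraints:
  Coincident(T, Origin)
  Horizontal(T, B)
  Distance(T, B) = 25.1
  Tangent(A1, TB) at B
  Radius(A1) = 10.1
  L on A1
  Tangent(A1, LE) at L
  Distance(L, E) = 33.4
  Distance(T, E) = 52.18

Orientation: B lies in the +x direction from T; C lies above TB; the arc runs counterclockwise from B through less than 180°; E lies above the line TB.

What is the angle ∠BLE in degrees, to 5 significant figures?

127.71°

Checks: |CL| = 10.10 ✓; ∠(CL, LE) = 90.00° ✓; |LE| = 33.40 ✓; |TE| = 52.18 ✓.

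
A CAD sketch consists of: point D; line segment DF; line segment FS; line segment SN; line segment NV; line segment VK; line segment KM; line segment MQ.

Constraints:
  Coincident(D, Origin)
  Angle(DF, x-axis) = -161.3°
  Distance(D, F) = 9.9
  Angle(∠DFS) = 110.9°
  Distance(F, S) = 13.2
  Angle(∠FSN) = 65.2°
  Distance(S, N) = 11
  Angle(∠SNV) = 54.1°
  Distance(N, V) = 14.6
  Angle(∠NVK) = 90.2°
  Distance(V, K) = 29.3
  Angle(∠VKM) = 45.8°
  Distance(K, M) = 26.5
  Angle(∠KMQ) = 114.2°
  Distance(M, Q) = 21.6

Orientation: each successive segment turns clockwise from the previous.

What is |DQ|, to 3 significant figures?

3.70

∠VKM = 45.8° gives KM at 24.9° from the x-axis; with |KM| = 26.5, M = (-15.7, 17.8). ∠KMQ = 114.2° gives MQ at -40.9° from the x-axis; with |MQ| = 21.6, Q = (0.579, 3.65). Then |DQ| = |Q − D| = 3.70.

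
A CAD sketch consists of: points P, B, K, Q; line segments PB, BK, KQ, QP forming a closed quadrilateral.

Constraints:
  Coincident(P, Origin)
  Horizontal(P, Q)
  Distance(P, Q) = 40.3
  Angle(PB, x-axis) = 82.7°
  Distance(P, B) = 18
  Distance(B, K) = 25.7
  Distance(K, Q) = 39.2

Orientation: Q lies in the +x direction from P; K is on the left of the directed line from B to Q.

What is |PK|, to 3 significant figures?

40.9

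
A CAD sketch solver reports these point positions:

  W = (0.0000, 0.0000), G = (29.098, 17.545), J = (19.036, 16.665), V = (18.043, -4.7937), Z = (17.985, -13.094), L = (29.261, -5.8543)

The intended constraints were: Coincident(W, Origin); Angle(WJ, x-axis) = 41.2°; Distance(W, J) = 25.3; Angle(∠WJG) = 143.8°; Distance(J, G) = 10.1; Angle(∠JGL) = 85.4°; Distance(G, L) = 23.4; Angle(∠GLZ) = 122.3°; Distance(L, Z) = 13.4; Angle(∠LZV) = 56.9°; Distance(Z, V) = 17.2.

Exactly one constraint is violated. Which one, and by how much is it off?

Distance(Z, V) = 17.2 — off by 8.90.

W = (0.00, 0.00) ✓; WJ at 41.20° ✓; |WJ| = 25.30 ✓; ∠WJG = 143.8° ✓; |JG| = 10.10 ✓; ∠JGL = 85.40° ✓; |GL| = 23.40 ✓; ∠GLZ = 122.3° ✓; |LZ| = 13.40 ✓; ∠LZV = 56.90° ✓; |ZV| = 8.301 ✗.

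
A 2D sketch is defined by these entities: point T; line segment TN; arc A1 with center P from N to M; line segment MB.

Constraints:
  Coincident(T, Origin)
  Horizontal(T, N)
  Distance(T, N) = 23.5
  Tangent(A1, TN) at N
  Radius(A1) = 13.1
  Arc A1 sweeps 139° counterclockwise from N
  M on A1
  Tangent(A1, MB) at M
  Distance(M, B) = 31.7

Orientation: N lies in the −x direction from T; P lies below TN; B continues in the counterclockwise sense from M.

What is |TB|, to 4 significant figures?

44.54

T is at the origin; TN is horizontal with |TN| = 23.5 and N on the −x side, so N = (-23.50, 0.000). Tangency of A1 to TN means the radius PN is perpendicular to TN, so P = N + (0, -13.1) = (-23.50, -13.10). On A1, N sits at bearing 90° from P; a 139° counterclockwise sweep puts M at bearing 229°, so M = P + 13.1·(cos 229°, sin 229°) = (-32.09, -22.99). Tangency of A1 to MB means the radius PM is perpendicular to MB, so MB runs along (−sin 229°, cos 229°); with |MB| = 31.7, B = (-8.170, -43.78). Then |TB| = |B − T| = 44.54.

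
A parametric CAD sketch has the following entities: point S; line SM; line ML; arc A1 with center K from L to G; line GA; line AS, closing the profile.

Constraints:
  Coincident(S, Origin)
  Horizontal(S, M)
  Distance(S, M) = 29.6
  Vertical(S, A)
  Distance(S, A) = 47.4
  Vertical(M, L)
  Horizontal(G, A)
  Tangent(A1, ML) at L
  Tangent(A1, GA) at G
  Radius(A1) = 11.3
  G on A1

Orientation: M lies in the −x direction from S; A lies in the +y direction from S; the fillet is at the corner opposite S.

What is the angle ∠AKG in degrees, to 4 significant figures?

58.31°

The virtual corner opposite S is at (-29.60, 47.40). A1 meets ML tangentially, so KL is at right angles to ML and tangency of A1 to GA means the radius KG is perpendicular to GA, with radius 11.3, so the center K sits 11.3 in from both sides at K = (-18.30, 36.10). That places the tangent points at L = (-29.60, 36.10) on ML and G = (-18.30, 47.40) on GA. Then cos ∠AKG = KA·KG / (|KA||KG|), giving 58.31°.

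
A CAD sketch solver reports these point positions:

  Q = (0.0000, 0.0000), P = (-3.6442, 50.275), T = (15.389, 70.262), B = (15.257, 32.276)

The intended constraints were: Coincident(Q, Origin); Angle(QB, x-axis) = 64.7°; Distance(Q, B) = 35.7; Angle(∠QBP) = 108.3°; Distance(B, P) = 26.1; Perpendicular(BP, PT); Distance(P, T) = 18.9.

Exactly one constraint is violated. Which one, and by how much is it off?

Distance(P, T) = 18.9 — off by 8.70.

Q = (0.00, 0.00) ✓; QB at 64.70° ✓; |QB| = 35.70 ✓; ∠QBP = 108.3° ✓; |BP| = 26.10 ✓; ∠(BP, PT) = 90.00° ✓; |PT| = 27.60 ✗.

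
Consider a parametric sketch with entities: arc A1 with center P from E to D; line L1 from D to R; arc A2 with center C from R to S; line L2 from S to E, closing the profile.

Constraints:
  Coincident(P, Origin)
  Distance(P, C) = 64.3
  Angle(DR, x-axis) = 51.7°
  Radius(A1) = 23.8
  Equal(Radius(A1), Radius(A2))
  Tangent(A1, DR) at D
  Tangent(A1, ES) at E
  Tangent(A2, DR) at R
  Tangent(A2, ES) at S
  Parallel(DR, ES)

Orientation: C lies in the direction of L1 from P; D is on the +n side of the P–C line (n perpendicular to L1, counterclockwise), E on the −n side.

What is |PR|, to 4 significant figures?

68.56

The slot axis is L1's direction at 51.7°, so u = (cos 51.7°, sin 51.7°) = (0.6198, 0.7848) and n = (−sin 51.7°, cos 51.7°) = (-0.7848, 0.6198). P is at the origin and C lies 64.3 along u from P, so C = 64.3·u = (39.85, 50.46). Tangency of A1 to both parallel lines with radius 23.8 puts D and E at P ± 23.8·n: D = (-18.68, 14.75), E = (18.68, -14.75). Equal radii place R and S the same way about C: R = C + 23.8·n = (21.17, 65.21), S = C − 23.8·n = (58.53, 35.71). Then |PR| = |R − P| = 68.56.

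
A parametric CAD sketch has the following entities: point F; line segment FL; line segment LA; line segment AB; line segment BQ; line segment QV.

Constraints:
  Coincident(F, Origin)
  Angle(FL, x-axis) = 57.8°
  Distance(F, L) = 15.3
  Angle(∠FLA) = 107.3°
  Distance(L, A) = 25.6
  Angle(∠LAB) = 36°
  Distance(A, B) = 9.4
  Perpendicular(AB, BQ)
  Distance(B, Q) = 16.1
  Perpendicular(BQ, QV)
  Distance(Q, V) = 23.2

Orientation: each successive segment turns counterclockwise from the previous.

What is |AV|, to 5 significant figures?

21.205

F is at the origin; FL runs at 57.8° with length 15.3, so L = (8.1530, 12.947). ∠FLA = 107.3° gives LA at 130.50° from the x-axis; with |LA| = 25.6, A = (-8.4729, 32.413). ∠LAB = 36.0° gives AB at -85.500° from the x-axis; with |AB| = 9.4, B = (-7.7353, 23.042). The perpendicularity gives BQ at right angles to AB, so BQ runs at 4.5000°; with |BQ| = 16.1, Q = (8.3150, 24.305). BQ is perpendicular to QV, so QV runs at 94.500°; with |QV| = 23.2, V = (6.4948, 47.434). Then |AV| = |V − A| = 21.205.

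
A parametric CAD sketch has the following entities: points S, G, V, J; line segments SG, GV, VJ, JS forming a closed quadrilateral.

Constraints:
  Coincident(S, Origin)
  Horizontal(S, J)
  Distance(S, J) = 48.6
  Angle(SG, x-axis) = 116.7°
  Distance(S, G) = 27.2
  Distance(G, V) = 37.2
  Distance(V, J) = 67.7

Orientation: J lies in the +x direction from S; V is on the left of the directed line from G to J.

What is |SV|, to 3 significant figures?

55.6

Checks: |GV| = 37.20 ✓; |VJ| = 67.70 ✓.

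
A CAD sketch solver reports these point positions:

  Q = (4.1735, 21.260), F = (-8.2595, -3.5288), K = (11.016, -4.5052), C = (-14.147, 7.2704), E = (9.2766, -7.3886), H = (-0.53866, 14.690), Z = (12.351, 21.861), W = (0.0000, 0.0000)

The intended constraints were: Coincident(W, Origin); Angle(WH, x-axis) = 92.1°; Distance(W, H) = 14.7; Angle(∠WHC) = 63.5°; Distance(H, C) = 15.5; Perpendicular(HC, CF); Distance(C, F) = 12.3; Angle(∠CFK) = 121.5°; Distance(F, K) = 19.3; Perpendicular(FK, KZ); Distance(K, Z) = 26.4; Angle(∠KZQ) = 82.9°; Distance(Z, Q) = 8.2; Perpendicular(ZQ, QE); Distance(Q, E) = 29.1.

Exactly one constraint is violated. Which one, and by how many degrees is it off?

Perpendicular(ZQ, QE) — off by 5.90°.

W = (0.00, 0.00) ✓; WH at 92.10° ✓; |WH| = 14.70 ✓; ∠WHC = 63.50° ✓; |HC| = 15.50 ✓; ∠(HC, CF) = 90.00° ✓; |CF| = 12.30 ✓; ∠CFK = 121.5° ✓; |FK| = 19.30 ✓; ∠(FK, KZ) = 90.00° ✓; |KZ| = 26.40 ✓; ∠KZQ = 82.90° ✓; |ZQ| = 8.200 ✓; ∠(ZQ, QE) = 95.90° ✗; |QE| = 29.10 ✓.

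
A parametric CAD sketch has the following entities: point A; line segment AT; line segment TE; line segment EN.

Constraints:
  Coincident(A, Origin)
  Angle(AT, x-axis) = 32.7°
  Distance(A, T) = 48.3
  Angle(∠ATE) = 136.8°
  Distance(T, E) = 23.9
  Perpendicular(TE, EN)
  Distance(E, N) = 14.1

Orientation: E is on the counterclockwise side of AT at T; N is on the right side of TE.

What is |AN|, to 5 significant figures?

75.619

A is at the origin; AT runs at 32.7° with length 48.3, so T = 48.3·(cos 32.7°, sin 32.7°) = (40.645, 26.094). ∠ATE = 136.8°, so TE runs at 32.7° + (180° − 136.8°) = 75.900° from the x-axis; with |TE| = 23.9, E = T + 23.9·(cos 75.900°, sin 75.900°) = (46.467, 49.274). TE is perpendicular to EN; with |EN| = 14.1 on the right of TE, N = E + 14.1·(0.96987, -0.24362) = (60.143, 45.839). Then |AN| = |N − A| = 75.619.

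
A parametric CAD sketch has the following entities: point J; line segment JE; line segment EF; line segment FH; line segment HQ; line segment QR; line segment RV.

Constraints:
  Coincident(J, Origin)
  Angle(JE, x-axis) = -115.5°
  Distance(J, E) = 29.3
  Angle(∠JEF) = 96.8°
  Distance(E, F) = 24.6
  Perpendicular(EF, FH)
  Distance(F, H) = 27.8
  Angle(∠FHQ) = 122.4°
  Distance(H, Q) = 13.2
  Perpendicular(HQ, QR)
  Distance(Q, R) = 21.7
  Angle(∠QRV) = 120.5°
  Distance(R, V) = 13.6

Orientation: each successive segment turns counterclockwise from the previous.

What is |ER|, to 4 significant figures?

16.65

J is at the origin; JE runs at -115.5° with length 29.3, so E = (-12.61, -26.45). ∠JEF = 96.8° gives EF at -32.30° from the x-axis; with |EF| = 24.6, F = (8.179, -39.59). The perpendicularity gives FH at right angles to EF, so FH runs at 57.70°; with |FH| = 27.8, H = (23.03, -16.09). ∠FHQ = 122.4° gives HQ at 115.3° from the x-axis; with |HQ| = 13.2, Q = (17.39, -4.159). HQ ⟂ QR, so QR runs at -154.7°; with |QR| = 21.7, R = (-2.225, -13.43). Then |ER| = |R − E| = 16.65.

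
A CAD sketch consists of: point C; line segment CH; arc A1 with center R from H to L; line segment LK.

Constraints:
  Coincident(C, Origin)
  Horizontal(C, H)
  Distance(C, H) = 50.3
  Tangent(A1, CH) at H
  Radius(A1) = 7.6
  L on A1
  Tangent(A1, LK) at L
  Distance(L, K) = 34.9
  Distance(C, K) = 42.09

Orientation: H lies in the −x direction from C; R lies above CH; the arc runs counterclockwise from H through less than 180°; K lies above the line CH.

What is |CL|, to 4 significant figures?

43.97

C is at the origin; CH is horizontal with |CH| = 50.3 and H on the −x side, so H = (-50.30, 0.000). The tangent condition forces RH to be normal to CH, so R = H + (0, 7.6) = (-50.30, 7.600). Since RL ⟂ LK (tangency), |RK| = √(7.6² + 34.9²) = 35.72 regardless of where L sits on A1. So K lies on both circle(C, 42.09) and circle(R, 35.72); the above-CH intersection is K = (-25.61, 33.41). L is the foot of the tangent from K: L = (-43.82, 3.634).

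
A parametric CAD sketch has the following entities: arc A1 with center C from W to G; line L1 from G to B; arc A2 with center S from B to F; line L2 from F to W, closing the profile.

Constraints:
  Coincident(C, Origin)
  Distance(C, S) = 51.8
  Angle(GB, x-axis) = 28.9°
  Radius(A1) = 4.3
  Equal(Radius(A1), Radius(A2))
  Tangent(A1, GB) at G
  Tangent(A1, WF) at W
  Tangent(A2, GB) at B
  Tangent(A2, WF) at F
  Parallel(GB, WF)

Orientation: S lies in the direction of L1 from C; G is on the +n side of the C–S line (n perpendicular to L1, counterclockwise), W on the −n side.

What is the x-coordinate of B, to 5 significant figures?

43.271

The slot axis is L1's direction at 28.9°, so u = (cos 28.9°, sin 28.9°) = (0.87546, 0.48328) and n = (−sin 28.9°, cos 28.9°) = (-0.48328, 0.87546). C is at the origin and S lies 51.8 along u from C, so S = 51.8·u = (45.349, 25.034). Tangency of A1 to both parallel lines with radius 4.3 puts G and W at C ± 4.3·n: G = (-2.0781, 3.7645), W = (2.0781, -3.7645). Equal radii place B and F the same way about S: B = S + 4.3·n = (43.271, 28.799), F = S − 4.3·n = (47.427, 21.270). So B.x = 43.271.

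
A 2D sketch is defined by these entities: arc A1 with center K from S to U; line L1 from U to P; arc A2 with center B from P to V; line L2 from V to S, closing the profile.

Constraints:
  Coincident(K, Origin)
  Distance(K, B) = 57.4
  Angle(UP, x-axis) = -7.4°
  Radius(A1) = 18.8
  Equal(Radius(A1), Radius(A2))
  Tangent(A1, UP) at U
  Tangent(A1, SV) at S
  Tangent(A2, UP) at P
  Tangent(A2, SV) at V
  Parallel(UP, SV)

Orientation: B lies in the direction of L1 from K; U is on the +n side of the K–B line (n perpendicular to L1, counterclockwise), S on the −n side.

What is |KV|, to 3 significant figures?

60.4

The slot axis is L1's direction at -7.4°, so u = (cos -7.4°, sin -7.4°) = (0.992, -0.129) and n = (−sin -7.4°, cos -7.4°) = (0.129, 0.992). K is at the origin and B lies 57.4 along u from K, so B = 57.4·u = (56.9, -7.39). Tangency of A1 to both parallel lines with radius 18.8 puts U and S at K ± 18.8·n: U = (2.42, 18.6), S = (-2.42, -18.6). Equal radii place P and V the same way about B: P = B + 18.8·n = (59.3, 11.3), V = B − 18.8·n = (54.5, -26.0). Then |KV| = |V − K| = 60.4.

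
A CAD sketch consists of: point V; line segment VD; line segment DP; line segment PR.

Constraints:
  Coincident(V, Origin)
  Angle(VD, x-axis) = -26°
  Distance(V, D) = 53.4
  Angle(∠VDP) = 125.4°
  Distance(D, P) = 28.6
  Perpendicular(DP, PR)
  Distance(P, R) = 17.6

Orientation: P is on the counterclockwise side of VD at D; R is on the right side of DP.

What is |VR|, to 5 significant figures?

85.328

V is at the origin; VD runs at -26.0° with length 53.4, so D = 53.4·(cos -26.0°, sin -26.0°) = (47.996, -23.409). ∠VDP = 125.4°, so DP runs at -26.0° + (180° − 125.4°) = 28.600° from the x-axis; with |DP| = 28.6, P = D + 28.6·(cos 28.600°, sin 28.600°) = (73.106, -9.7184). DP is perpendicular to PR; with |PR| = 17.6 on the right of DP, R = P + 17.6·(0.47869, -0.87798) = (81.531, -25.171). Then |VR| = |R − V| = 85.328.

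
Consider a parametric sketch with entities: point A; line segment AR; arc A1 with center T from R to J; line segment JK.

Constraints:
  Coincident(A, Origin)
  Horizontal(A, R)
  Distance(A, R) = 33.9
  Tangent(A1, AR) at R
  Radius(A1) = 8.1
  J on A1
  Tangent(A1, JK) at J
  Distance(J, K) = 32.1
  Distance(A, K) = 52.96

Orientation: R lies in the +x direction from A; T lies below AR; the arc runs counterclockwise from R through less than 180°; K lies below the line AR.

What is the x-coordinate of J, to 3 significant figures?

26.0

Checks: |TJ| = 8.100 ✓; ∠(TJ, JK) = 90.00° ✓; |JK| = 32.10 ✓; |AK| = 52.96 ✓.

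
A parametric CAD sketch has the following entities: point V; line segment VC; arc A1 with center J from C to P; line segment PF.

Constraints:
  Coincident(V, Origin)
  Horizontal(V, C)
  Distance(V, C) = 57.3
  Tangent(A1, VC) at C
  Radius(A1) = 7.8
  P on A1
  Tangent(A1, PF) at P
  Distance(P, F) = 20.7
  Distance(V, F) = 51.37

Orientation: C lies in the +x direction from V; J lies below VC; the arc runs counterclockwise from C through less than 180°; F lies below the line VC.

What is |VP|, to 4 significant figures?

50.10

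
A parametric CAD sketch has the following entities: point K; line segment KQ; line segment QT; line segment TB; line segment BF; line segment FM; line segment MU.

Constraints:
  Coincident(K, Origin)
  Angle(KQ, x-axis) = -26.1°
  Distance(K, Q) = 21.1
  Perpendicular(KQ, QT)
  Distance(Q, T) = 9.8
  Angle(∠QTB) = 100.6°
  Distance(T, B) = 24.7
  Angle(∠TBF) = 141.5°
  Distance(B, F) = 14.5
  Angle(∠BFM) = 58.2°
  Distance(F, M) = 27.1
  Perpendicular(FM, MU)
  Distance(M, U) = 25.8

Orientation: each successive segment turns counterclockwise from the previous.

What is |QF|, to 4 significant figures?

37.86

K is at the origin; KQ runs at -26.1° with length 21.1, so Q = (18.95, -9.283). KQ ⟂ QT, so QT runs at 63.90°; with |QT| = 9.8, T = (23.26, -0.4820). ∠QTB = 100.6° gives TB at 143.3° from the x-axis; with |TB| = 24.7, B = (3.456, 14.28). ∠TBF = 141.5° gives BF at -178.2° from the x-axis; with |BF| = 14.5, F = (-11.04, 13.82). Then |QF| = |F − Q| = 37.86.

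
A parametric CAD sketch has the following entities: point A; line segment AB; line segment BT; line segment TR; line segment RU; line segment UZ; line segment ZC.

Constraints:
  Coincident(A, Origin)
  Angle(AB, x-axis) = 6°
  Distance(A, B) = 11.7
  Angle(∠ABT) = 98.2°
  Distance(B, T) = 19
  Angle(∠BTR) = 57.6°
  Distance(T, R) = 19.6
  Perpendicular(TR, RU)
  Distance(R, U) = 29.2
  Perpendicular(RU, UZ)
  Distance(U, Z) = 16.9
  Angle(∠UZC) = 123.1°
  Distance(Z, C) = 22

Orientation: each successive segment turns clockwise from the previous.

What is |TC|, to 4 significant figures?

14.24

A is at the origin; AB runs at 6.0° with length 11.7, so B = (11.64, 1.223). ∠ABT = 98.2° gives BT at -75.80° from the x-axis; with |BT| = 19.0, T = (16.30, -17.20). ∠BTR = 57.6° gives TR at 161.8° from the x-axis; with |TR| = 19.6, R = (-2.323, -11.07). The perpendicularity gives RU at right angles to TR, so RU runs at 71.80°; with |RU| = 29.2, U = (6.797, 16.66). The perpendicularity gives UZ at right angles to RU, so UZ runs at -18.20°; with |UZ| = 16.9, Z = (22.85, 11.39). ∠UZC = 123.1° gives ZC at -75.10° from the x-axis; with |ZC| = 22.0, C = (28.51, -9.874). Then |TC| = |C − T| = 14.24.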